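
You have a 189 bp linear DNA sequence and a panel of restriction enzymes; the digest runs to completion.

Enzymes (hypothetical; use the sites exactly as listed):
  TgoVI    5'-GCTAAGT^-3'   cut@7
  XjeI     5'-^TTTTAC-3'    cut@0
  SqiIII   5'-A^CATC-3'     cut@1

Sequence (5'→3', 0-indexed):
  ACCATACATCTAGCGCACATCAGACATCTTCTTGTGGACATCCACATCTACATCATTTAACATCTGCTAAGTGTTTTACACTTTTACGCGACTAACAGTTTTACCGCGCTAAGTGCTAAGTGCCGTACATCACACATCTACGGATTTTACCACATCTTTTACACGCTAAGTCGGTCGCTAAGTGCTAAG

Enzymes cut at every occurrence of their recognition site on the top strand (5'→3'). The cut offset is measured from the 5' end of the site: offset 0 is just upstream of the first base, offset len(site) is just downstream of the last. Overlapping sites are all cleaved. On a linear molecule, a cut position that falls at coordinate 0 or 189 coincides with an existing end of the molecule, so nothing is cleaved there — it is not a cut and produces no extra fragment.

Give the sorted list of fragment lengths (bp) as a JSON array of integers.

Per-enzyme occurrences:
  TgoVI (GCTAAGT, off=7): starts [65, 107, 114, 164, 176] → cuts [72, 114, 121, 171, 183]
  XjeI (TTTTAC, off=0): starts [73, 81, 98, 144, 156] → cuts [73, 81, 98, 144, 156]
  SqiIII (ACATC, off=1): starts [5, 16, 23, 37, 43, 49, 59, 126, 133, 151] → cuts [6, 17, 24, 38, 44, 50, 60, 127, 134, 152]

Pooled cuts: [6, 17, 24, 38, 44, 50, 60, 72, 73, 81, 98, 114, 121, 127, 134, 144, 152, 156, 171, 183]

Fragment lengths:
  [0,6): 6 bp
  [6,17): 11 bp
  [17,24): 7 bp
  [24,38): 14 bp
  [38,44): 6 bp
  [44,50): 6 bp
  [50,60): 10 bp
  [60,72): 12 bp
  [72,73): 1 bp
  [73,81): 8 bp
  [81,98): 17 bp
  [98,114): 16 bp
  [114,121): 7 bp
  [121,127): 6 bp
  [127,134): 7 bp
  [134,144): 10 bp
  [144,152): 8 bp
  [152,156): 4 bp
  [156,171): 15 bp
  [171,183): 12 bp
  [183,189): 6 bp

[1,4,6,6,6,6,6,7,7,7,8,8,10,10,11,12,12,14,15,16,17]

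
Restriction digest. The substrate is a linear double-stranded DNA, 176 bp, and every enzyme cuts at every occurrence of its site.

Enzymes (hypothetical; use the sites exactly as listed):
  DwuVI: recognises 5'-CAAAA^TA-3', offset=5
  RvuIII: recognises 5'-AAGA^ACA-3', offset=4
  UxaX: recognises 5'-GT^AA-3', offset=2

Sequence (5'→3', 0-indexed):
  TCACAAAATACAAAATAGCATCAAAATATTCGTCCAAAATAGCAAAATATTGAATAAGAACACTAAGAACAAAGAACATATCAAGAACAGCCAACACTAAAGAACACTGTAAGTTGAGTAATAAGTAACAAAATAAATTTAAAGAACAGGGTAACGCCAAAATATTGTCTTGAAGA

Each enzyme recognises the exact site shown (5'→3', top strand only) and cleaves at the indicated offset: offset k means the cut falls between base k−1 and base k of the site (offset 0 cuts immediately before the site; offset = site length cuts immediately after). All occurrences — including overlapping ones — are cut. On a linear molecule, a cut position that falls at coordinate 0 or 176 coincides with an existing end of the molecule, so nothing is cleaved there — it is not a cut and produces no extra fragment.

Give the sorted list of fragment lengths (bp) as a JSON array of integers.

Per-enzyme occurrences:
  DwuVI CAAAATA/5: at [3, 10, 21, 34, 42, 128, 157] ⇒ [8, 15, 26, 39, 47, 133, 162]
  RvuIII AAGAACA/4: at [55, 64, 71, 82, 99, 141] ⇒ [59, 68, 75, 86, 103, 145]
  UxaX GTAA/2: at [108, 117, 124, 150] ⇒ [110, 119, 126, 152]

Pooled cuts: [8, 15, 26, 39, 47, 59, 68, 75, 86, 103, 110, 119, 126, 133, 145, 152, 162]

Fragments:
  [0,8): 8 bp
  [8,15): 7 bp
  [15,26): 11 bp
  [26,39): 13 bp
  [39,47): 8 bp
  [47,59): 12 bp
  [59,68): 9 bp
  [68,75): 7 bp
  [75,86): 11 bp
  [86,103): 17 bp
  [103,110): 7 bp
  [110,119): 9 bp
  [119,126): 7 bp
  [126,133): 7 bp
  [133,145): 12 bp
  [145,152): 7 bp
  [152,162): 10 bp
  [162,176): 14 bp

[7,7,7,7,7,7,8,8,9,9,10,11,11,12,12,13,14,17]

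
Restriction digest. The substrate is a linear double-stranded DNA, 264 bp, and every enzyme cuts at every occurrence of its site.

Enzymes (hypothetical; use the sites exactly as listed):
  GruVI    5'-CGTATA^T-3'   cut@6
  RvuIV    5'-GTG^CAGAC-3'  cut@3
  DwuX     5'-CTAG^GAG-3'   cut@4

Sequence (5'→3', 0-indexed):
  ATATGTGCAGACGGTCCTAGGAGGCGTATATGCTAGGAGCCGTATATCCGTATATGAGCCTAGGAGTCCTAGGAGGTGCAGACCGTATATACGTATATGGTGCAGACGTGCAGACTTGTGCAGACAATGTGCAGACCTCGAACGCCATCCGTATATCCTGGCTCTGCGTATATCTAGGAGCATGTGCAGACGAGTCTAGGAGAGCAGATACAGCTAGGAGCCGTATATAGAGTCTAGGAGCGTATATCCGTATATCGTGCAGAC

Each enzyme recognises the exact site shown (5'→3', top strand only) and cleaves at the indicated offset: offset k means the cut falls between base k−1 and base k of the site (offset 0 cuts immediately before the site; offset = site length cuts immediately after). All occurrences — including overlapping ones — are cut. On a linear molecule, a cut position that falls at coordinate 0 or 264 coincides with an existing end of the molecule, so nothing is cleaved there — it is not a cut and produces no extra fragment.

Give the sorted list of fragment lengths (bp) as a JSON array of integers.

[5,5,5,5,6,6,7,8,8,8,8,9,9,9,9,10,10,10,10,10,11,11,13,13,17,18,24]

Per-enzyme occurrences:
  GruVI CGTATAT/6: at [24, 40, 48, 83, 91, 149, 166, 221, 240, 248] ⇒ [30, 46, 54, 89, 97, 155, 172, 227, 246, 254]
  RvuIV GTGCAGAC/3: at [4, 75, 99, 107, 117, 128, 183, 256] ⇒ [7, 78, 102, 110, 120, 131, 186, 259]
  DwuX CTAGGAG/4: at [16, 32, 59, 68, 173, 195, 213, 233] ⇒ [20, 36, 63, 72, 177, 199, 217, 237]

Pooled cuts: [7, 20, 30, 36, 46, 54, 63, 72, 78, 89, 97, 102, 110, 120, 131, 155, 172, 177, 186, 199, 217, 227, 237, 246, 254, 259]

Fragments:
  [0,7): 7 bp
  [7,20): 13 bp
  [20,30): 10 bp
  [30,36): 6 bp
  [36,46): 10 bp
  [46,54): 8 bp
  [54,63): 9 bp
  [63,72): 9 bp
  [72,78): 6 bp
  [78,89): 11 bp
  [89,97): 8 bp
  [97,102): 5 bp
  [102,110): 8 bp
  [110,120): 10 bp
  [120,131): 11 bp
  [131,155): 24 bp
  [155,172): 17 bp
  [172,177): 5 bp
  [177,186): 9 bp
  [186,199): 13 bp
  [199,217): 18 bp
  [217,227): 10 bp
  [227,237): 10 bp
  [237,246): 9 bp
  [246,254): 8 bp
  [254,259): 5 bp
  [259,264): 5 bp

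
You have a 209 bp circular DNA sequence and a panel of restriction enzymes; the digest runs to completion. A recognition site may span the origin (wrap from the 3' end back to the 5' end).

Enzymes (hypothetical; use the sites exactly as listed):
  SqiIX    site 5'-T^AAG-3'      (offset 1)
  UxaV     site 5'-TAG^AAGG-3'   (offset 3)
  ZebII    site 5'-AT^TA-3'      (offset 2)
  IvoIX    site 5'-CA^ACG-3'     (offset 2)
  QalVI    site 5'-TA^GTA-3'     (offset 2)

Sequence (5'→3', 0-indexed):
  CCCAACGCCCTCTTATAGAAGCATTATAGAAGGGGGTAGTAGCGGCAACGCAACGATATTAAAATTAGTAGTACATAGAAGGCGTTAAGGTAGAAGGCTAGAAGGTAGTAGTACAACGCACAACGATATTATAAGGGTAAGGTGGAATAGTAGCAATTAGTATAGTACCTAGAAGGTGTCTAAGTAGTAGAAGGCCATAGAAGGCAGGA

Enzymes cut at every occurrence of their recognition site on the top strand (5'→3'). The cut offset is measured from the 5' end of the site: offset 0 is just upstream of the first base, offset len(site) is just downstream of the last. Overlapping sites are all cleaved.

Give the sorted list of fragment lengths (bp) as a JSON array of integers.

[2,2,3,3,3,4,5,5,5,5,5,6,6,6,7,7,7,7,8,8,8,8,8,9,9,9,10,11,13,20]

Site scan:
  SqiIX TAAG/1: at [85, 131, 137, 180] ⇒ [86, 132, 138, 181]
  UxaV TAGAAGG/3: at [26, 75, 90, 98, 169, 187, 197] ⇒ [29, 78, 93, 101, 172, 190, 200]
  ZebII ATTA/2: at [22, 57, 63, 127, 155] ⇒ [24, 59, 65, 129, 157]
  IvoIX CAACG/2: at [2, 45, 50, 113, 120] ⇒ [4, 47, 52, 115, 122]
  QalVI TAGTA/2: at [36, 65, 68, 105, 108, 147, 157, 162, 184] ⇒ [38, 67, 70, 107, 110, 149, 159, 164, 186]

Pooled cuts: [4, 24, 29, 38, 47, 52, 59, 65, 67, 70, 78, 86, 93, 101, 107, 110, 115, 122, 129, 132, 138, 149, 157, 159, 164, 172, 181, 186, 190, 200]

Fragments:
  4→24: 20 bp
  24→29: 5 bp
  29→38: 9 bp
  38→47: 9 bp
  47→52: 5 bp
  52→59: 7 bp
  59→65: 6 bp
  65→67: 2 bp
  67→70: 3 bp
  70→78: 8 bp
  78→86: 8 bp
  86→93: 7 bp
  93→101: 8 bp
  101→107: 6 bp
  107→110: 3 bp
  110→115: 5 bp
  115→122: 7 bp
  122→129: 7 bp
  129→132: 3 bp
  132→138: 6 bp
  138→149: 11 bp
  149→157: 8 bp
  157→159: 2 bp
  159→164: 5 bp
  164→172: 8 bp
  172→181: 9 bp
  181→186: 5 bp
  186→190: 4 bp
  190→200: 10 bp
  200→4 (wrap): 209-200+4 = 13 bp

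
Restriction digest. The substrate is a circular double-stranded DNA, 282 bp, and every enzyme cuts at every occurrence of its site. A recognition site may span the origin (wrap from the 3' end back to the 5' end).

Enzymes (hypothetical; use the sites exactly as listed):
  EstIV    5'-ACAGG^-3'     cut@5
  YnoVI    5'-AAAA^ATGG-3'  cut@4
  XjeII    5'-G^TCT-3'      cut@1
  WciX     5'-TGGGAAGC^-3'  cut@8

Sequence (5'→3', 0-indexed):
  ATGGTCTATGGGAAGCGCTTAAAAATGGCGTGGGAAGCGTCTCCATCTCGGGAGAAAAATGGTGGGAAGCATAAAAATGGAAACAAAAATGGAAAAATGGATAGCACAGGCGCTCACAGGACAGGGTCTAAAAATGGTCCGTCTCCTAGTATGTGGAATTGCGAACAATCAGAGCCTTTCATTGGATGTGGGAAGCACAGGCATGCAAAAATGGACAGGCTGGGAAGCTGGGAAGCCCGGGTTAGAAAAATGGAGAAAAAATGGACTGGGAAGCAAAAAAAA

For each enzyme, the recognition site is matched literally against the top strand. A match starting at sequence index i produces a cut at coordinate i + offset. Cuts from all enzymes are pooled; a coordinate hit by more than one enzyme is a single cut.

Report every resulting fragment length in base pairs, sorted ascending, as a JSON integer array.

Site scan:
  EstIV ACAGG/5: at [105, 115, 120, 196, 214] ⇒ [110, 120, 125, 201, 219]
  YnoVI AAAAATGG/4: at [20, 54, 72, 84, 92, 129, 206, 245, 256, 278] ⇒ [0, 24, 58, 76, 88, 96, 133, 210, 249, 260]
  XjeII GTCT/1: at [3, 38, 125, 140] ⇒ [4, 39, 126, 141]
  WciX TGGGAAGC/8: at [8, 30, 62, 188, 220, 228, 266] ⇒ [16, 38, 70, 196, 228, 236, 274]

All cut coordinates (distinct, sorted): [0, 4, 16, 24, 38, 39, 58, 70, 76, 88, 96, 110, 120, 125, 126, 133, 141, 196, 201, 210, 219, 228, 236, 249, 260, 274]

Fragments:
  0→4: 4 bp
  4→16: 12 bp
  16→24: 8 bp
  24→38: 14 bp
  38→39: 1 bp
  39→58: 19 bp
  58→70: 12 bp
  70→76: 6 bp
  76→88: 12 bp
  88→96: 8 bp
  96→110: 14 bp
  110→120: 10 bp
  120→125: 5 bp
  125→126: 1 bp
  126→133: 7 bp
  133→141: 8 bp
  141→196: 55 bp
  196→201: 5 bp
  201→210: 9 bp
  210→219: 9 bp
  219→228: 9 bp
  228→236: 8 bp
  236→249: 13 bp
  249→260: 11 bp
  260→274: 14 bp
  274→0 (wrap): 282-274+0 = 8 bp

[1,1,4,5,5,6,7,8,8,8,8,8,9,9,9,10,11,12,12,12,13,14,14,14,19,55]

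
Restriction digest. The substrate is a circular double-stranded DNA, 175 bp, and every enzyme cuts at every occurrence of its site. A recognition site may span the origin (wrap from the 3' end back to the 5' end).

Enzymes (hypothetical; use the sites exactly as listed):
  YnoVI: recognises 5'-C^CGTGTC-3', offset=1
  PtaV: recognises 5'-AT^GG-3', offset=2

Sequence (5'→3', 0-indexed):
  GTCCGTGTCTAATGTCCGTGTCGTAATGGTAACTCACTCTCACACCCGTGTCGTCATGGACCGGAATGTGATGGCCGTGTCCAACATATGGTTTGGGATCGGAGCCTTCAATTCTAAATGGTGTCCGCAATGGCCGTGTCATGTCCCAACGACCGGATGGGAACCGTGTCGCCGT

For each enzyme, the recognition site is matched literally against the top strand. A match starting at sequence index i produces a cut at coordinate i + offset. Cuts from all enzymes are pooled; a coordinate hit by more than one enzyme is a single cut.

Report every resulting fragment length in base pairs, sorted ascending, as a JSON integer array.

Per-enzyme occurrences:
  YnoVI CCGTGTC/1: at [2, 15, 45, 74, 133, 163, 171] ⇒ [3, 16, 46, 75, 134, 164, 172]
  PtaV ATGG/2: at [25, 55, 70, 87, 117, 129, 156] ⇒ [27, 57, 72, 89, 119, 131, 158]

All cut coordinates (distinct, sorted): [3, 16, 27, 46, 57, 72, 75, 89, 119, 131, 134, 158, 164, 172]

Fragments:
  3→16: 13 bp
  16→27: 11 bp
  27→46: 19 bp
  46→57: 11 bp
  57→72: 15 bp
  72→75: 3 bp
  75→89: 14 bp
  89→119: 30 bp
  119→131: 12 bp
  131→134: 3 bp
  134→158: 24 bp
  158→164: 6 bp
  164→172: 8 bp
  172→3 (wrap): 175-172+3 = 6 bp

[3,3,6,6,8,11,11,12,13,14,15,19,24,30]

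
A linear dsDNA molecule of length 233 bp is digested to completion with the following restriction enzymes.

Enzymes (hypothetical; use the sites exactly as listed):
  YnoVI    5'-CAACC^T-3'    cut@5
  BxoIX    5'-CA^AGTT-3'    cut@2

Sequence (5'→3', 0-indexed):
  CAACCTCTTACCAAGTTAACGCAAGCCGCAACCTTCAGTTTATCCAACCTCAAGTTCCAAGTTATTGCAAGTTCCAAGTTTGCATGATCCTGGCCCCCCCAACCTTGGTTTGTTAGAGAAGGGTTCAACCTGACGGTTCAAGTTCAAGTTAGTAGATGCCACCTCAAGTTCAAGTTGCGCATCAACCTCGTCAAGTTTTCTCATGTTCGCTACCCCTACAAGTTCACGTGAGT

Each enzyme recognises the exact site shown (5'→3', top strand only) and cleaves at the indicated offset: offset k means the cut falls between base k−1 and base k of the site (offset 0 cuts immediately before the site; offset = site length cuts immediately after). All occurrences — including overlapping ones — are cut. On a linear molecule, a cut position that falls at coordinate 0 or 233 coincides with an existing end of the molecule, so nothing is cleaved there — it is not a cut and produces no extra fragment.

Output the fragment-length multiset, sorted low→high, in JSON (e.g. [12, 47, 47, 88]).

[3,5,6,6,6,7,7,8,10,10,13,15,16,20,20,26,27,28]

Scan for sites:
  YnoVI CAACCT/5: at [0, 28, 44, 99, 125, 182] ⇒ [5, 33, 49, 104, 130, 187]
  BxoIX CAAGTT/2: at [11, 50, 57, 67, 74, 138, 144, 164, 170, 191, 218] ⇒ [13, 52, 59, 69, 76, 140, 146, 166, 172, 193, 220]

All cut coordinates (distinct, sorted): [5, 13, 33, 49, 52, 59, 69, 76, 104, 130, 140, 146, 166, 172, 187, 193, 220]

Fragment lengths:
  [0,5): 5 bp
  [5,13): 8 bp
  [13,33): 20 bp
  [33,49): 16 bp
  [49,52): 3 bp
  [52,59): 7 bp
  [59,69): 10 bp
  [69,76): 7 bp
  [76,104): 28 bp
  [104,130): 26 bp
  [130,140): 10 bp
  [140,146): 6 bp
  [146,166): 20 bp
  [166,172): 6 bp
  [172,187): 15 bp
  [187,193): 6 bp
  [193,220): 27 bp
  [220,233): 13 bp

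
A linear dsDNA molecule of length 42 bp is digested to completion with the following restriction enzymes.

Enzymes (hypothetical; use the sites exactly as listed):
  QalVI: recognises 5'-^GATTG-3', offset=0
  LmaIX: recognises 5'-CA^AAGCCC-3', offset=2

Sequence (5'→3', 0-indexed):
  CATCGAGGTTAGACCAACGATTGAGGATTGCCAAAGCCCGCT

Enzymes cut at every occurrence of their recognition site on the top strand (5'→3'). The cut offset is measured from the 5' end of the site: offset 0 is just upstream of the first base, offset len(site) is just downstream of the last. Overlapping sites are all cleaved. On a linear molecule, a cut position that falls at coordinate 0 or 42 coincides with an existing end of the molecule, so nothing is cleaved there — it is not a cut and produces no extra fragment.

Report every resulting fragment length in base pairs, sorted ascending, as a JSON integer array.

Scan for sites:
  QalVI GATTG/0: at [18, 25] ⇒ [18, 25]
  LmaIX CAAAGCCC/2: at [31] ⇒ [33]

Pooled cuts: [18, 25, 33]

Fragment lengths:
  [0,18): 18 bp
  [18,25): 7 bp
  [25,33): 8 bp
  [33,42): 9 bp

[7,8,9,18]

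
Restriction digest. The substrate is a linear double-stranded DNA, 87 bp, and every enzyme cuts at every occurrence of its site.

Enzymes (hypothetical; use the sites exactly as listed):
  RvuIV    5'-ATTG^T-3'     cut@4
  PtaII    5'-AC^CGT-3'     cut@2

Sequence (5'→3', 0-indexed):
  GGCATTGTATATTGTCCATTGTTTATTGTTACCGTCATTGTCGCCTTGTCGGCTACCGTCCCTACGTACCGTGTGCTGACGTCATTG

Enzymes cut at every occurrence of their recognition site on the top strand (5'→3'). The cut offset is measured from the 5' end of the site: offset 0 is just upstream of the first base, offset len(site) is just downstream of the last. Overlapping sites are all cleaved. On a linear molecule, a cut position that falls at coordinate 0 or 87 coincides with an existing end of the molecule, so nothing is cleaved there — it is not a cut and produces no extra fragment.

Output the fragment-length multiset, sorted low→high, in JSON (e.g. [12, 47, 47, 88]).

Site scan:
  RvuIV ATTGT/4: at [3, 10, 17, 24, 36] ⇒ [7, 14, 21, 28, 40]
  PtaII ACCGT/2: at [30, 54, 67] ⇒ [32, 56, 69]

All cut coordinates (distinct, sorted): [7, 14, 21, 28, 32, 40, 56, 69]

Fragments:
  [0,7): 7 bp
  [7,14): 7 bp
  [14,21): 7 bp
  [21,28): 7 bp
  [28,32): 4 bp
  [32,40): 8 bp
  [40,56): 16 bp
  [56,69): 13 bp
  [69,87): 18 bp

[4,7,7,7,7,8,13,16,18]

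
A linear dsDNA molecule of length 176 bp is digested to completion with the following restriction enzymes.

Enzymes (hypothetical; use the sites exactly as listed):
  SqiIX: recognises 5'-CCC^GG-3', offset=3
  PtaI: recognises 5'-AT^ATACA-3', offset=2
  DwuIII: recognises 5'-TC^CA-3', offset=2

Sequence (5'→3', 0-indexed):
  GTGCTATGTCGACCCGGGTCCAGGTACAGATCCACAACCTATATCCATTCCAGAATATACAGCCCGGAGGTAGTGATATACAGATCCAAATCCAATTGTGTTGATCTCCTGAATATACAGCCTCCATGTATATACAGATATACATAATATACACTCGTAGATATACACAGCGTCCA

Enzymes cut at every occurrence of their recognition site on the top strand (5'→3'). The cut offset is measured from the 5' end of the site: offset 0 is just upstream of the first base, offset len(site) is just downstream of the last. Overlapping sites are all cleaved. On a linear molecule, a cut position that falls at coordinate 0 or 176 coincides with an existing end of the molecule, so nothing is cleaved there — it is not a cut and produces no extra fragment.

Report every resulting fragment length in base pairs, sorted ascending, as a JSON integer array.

[2,5,5,6,6,7,8,9,9,9,10,12,12,12,13,14,15,22]

Scan for sites:
  SqiIX (CCCGG, off=3): starts [12, 62] → cuts [15, 65]
  PtaI (ATATACA, off=2): starts [54, 75, 112, 129, 137, 146, 160] → cuts [56, 77, 114, 131, 139, 148, 162]
  DwuIII (TCCA, off=2): starts [18, 30, 43, 48, 84, 90, 122, 172] → cuts [20, 32, 45, 50, 86, 92, 124, 174]

All cut coordinates (distinct, sorted): [15, 20, 32, 45, 50, 56, 65, 77, 86, 92, 114, 124, 131, 139, 148, 162, 174]

Fragments:
  [0,15): 15 bp
  [15,20): 5 bp
  [20,32): 12 bp
  [32,45): 13 bp
  [45,50): 5 bp
  [50,56): 6 bp
  [56,65): 9 bp
  [65,77): 12 bp
  [77,86): 9 bp
  [86,92): 6 bp
  [92,114): 22 bp
  [114,124): 10 bp
  [124,131): 7 bp
  [131,139): 8 bp
  [139,148): 9 bp
  [148,162): 14 bp
  [162,174): 12 bp
  [174,176): 2 bp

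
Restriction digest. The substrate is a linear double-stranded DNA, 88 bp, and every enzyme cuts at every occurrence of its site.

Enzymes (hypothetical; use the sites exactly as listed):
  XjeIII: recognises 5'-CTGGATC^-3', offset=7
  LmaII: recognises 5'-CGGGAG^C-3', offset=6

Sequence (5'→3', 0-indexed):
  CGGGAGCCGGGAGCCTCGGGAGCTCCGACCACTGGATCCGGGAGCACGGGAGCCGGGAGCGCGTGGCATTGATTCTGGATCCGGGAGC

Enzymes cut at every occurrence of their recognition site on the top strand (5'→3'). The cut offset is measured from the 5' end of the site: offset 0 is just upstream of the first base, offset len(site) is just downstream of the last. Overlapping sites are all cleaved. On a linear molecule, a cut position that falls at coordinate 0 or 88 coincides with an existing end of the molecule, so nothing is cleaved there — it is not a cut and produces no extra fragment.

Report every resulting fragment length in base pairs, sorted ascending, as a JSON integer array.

[1,6,6,6,7,7,8,9,16,22]

Scan for sites:
  XjeIII CTGGATC/7: at [31, 74] ⇒ [38, 81]
  LmaII CGGGAGC/6: at [0, 7, 16, 38, 46, 53, 81] ⇒ [6, 13, 22, 44, 52, 59, 87]

All cut coordinates (distinct, sorted): [6, 13, 22, 38, 44, 52, 59, 81, 87]

Fragments:
  [0,6): 6 bp
  [6,13): 7 bp
  [13,22): 9 bp
  [22,38): 16 bp
  [38,44): 6 bp
  [44,52): 8 bp
  [52,59): 7 bp
  [59,81): 22 bp
  [81,87): 6 bp
  [87,88): 1 bp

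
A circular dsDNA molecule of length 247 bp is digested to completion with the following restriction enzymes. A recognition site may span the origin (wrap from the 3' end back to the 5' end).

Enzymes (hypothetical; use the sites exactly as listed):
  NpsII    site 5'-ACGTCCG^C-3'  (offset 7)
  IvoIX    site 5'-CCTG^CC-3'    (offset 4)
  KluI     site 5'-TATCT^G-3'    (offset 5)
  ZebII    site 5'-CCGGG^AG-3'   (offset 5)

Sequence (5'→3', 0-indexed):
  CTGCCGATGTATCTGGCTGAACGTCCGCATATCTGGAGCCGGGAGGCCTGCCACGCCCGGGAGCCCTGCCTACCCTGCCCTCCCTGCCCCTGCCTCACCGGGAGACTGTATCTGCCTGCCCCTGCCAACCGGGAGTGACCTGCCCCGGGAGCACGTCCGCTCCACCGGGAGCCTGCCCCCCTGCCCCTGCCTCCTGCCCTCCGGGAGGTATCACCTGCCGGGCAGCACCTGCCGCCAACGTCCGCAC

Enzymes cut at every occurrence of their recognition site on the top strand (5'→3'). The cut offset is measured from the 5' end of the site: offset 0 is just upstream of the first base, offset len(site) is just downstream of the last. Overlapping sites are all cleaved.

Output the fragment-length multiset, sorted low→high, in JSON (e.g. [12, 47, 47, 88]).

[5,6,6,6,6,6,7,7,7,7,7,8,9,9,9,9,9,9,10,10,10,11,11,11,12,13,13,14]

Per-enzyme occurrences:
  NpsII (ACGTCCGC, off=7): starts [20, 152, 237] → cuts [27, 159, 244]
  IvoIX (CCTGCC, off=4): starts [46, 64, 73, 82, 88, 114, 120, 138, 171, 179, 185, 192, 213, 227, 246] → cuts [3, 50, 68, 77, 86, 92, 118, 124, 142, 175, 183, 189, 196, 217, 231]
  KluI (TATCTG, off=5): starts [9, 29, 108] → cuts [14, 34, 113]
  ZebII (CCGGGAG, off=5): starts [38, 56, 97, 128, 144, 164, 200] → cuts [43, 61, 102, 133, 149, 169, 205]

Pooled cuts: [3, 14, 27, 34, 43, 50, 61, 68, 77, 86, 92, 102, 113, 118, 124, 133, 142, 149, 159, 169, 175, 183, 189, 196, 205, 217, 231, 244]

Fragments:
  3→14: 11 bp
  14→27: 13 bp
  27→34: 7 bp
  34→43: 9 bp
  43→50: 7 bp
  50→61: 11 bp
  61→68: 7 bp
  68→77: 9 bp
  77→86: 9 bp
  86→92: 6 bp
  92→102: 10 bp
  102→113: 11 bp
  113→118: 5 bp
  118→124: 6 bp
  124→133: 9 bp
  133→142: 9 bp
  142→149: 7 bp
  149→159: 10 bp
  159→169: 10 bp
  169→175: 6 bp
  175→183: 8 bp
  183→189: 6 bp
  189→196: 7 bp
  196→205: 9 bp
  205→217: 12 bp
  217→231: 14 bp
  231→244: 13 bp
  244→3 (wrap): 247-244+3 = 6 bp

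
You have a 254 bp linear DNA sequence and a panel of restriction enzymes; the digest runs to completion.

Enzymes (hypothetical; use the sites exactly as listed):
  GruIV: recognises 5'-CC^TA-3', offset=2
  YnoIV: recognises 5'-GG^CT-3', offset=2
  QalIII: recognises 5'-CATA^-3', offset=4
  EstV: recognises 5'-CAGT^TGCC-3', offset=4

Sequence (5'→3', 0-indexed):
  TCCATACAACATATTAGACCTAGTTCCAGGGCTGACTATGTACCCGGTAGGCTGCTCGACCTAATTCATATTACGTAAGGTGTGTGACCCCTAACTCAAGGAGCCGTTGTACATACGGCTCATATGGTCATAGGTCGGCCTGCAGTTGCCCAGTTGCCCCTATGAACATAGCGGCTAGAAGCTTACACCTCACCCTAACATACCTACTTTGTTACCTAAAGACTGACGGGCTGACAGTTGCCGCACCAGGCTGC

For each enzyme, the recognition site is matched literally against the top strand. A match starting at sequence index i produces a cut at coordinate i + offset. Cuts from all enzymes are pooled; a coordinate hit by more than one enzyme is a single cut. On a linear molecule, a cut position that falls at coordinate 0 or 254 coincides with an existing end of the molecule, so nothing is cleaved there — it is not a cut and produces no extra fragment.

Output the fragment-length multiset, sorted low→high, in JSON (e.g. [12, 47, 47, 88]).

[2,3,4,4,6,6,6,7,7,7,8,8,8,9,10,10,11,12,12,14,14,20,21,21,24]

Site scan:
  GruIV (CCTA, off=2): starts [18, 59, 89, 158, 193, 202, 214] → cuts [20, 61, 91, 160, 195, 204, 216]
  YnoIV (GGCT, off=2): starts [29, 49, 116, 172, 228, 248] → cuts [31, 51, 118, 174, 230, 250]
  QalIII (CATA, off=4): starts [2, 9, 66, 111, 120, 128, 166, 198] → cuts [6, 13, 70, 115, 124, 132, 170, 202]
  EstV (CAGTTGCC, off=4): starts [142, 150, 234] → cuts [146, 154, 238]

Pooled cuts: [6, 13, 20, 31, 51, 61, 70, 91, 115, 118, 124, 132, 146, 154, 160, 170, 174, 195, 202, 204, 216, 230, 238, 250]

Fragment lengths:
  [0,6): 6 bp
  [6,13): 7 bp
  [13,20): 7 bp
  [20,31): 11 bp
  [31,51): 20 bp
  [51,61): 10 bp
  [61,70): 9 bp
  [70,91): 21 bp
  [91,115): 24 bp
  [115,118): 3 bp
  [118,124): 6 bp
  [124,132): 8 bp
  [132,146): 14 bp
  [146,154): 8 bp
  [154,160): 6 bp
  [160,170): 10 bp
  [170,174): 4 bp
  [174,195): 21 bp
  [195,202): 7 bp
  [202,204): 2 bp
  [204,216): 12 bp
  [216,230): 14 bp
  [230,238): 8 bp
  [238,250): 12 bp
  [250,254): 4 bp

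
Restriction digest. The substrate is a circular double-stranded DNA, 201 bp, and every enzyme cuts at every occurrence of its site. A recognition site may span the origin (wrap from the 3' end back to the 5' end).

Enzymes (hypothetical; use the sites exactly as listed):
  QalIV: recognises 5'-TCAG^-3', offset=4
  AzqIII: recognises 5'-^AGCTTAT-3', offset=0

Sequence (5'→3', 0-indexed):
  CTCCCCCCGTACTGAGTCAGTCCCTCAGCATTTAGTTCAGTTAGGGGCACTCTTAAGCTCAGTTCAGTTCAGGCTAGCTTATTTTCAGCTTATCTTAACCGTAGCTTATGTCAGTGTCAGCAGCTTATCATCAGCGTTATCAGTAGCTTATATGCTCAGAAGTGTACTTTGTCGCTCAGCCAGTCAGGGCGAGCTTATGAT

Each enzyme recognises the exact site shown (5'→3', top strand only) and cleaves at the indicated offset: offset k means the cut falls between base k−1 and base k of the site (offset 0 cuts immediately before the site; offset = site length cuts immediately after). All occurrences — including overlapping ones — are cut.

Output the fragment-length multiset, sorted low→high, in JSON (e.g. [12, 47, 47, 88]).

Site scan:
  QalIV TCAG/4: at [16, 24, 36, 58, 63, 68, 84, 110, 116, 130, 139, 155, 175, 183] ⇒ [20, 28, 40, 62, 67, 72, 88, 114, 120, 134, 143, 159, 179, 187]
  AzqIII AGCTTAT/0: at [75, 86, 102, 121, 144, 191] ⇒ [75, 86, 102, 121, 144, 191]

Pooled cuts: [20, 28, 40, 62, 67, 72, 75, 86, 88, 102, 114, 120, 121, 134, 143, 144, 159, 179, 187, 191]

Fragments:
  20→28: 8 bp
  28→40: 12 bp
  40→62: 22 bp
  62→67: 5 bp
  67→72: 5 bp
  72→75: 3 bp
  75→86: 11 bp
  86→88: 2 bp
  88→102: 14 bp
  102→114: 12 bp
  114→120: 6 bp
  120→121: 1 bp
  121→134: 13 bp
  134→143: 9 bp
  143→144: 1 bp
  144→159: 15 bp
  159→179: 20 bp
  179→187: 8 bp
  187→191: 4 bp
  191→20 (wrap): 201-191+20 = 30 bp

[1,1,2,3,4,5,5,6,8,8,9,11,12,12,13,14,15,20,22,30]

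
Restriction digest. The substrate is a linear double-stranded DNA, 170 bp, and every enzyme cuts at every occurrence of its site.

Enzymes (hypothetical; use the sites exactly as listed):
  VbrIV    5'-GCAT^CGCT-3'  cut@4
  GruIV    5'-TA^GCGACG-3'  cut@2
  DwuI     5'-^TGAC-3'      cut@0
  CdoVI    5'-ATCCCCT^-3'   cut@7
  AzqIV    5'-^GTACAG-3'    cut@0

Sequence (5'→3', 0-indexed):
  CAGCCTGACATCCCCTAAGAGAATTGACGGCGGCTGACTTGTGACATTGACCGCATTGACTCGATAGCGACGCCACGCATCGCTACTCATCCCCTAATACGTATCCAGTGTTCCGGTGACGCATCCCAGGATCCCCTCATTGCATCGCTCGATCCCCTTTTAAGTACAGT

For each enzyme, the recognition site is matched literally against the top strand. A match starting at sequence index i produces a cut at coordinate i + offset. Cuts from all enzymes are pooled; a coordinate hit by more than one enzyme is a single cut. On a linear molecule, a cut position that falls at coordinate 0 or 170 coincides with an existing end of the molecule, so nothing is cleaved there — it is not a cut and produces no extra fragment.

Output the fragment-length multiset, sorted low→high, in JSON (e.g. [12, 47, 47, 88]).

[5,5,6,7,7,8,8,9,10,10,11,13,14,15,21,21]

Scan for sites:
  VbrIV GCATCGCT/4: at [76, 141] ⇒ [80, 145]
  GruIV TAGCGACG/2: at [64] ⇒ [66]
  DwuI TGAC/0: at [5, 24, 34, 41, 47, 56, 116] ⇒ [5, 24, 34, 41, 47, 56, 116]
  CdoVI ATCCCCT/7: at [9, 88, 130, 151] ⇒ [16, 95, 137, 158]
  AzqIV GTACAG/0: at [163] ⇒ [163]

All cut coordinates (distinct, sorted): [5, 16, 24, 34, 41, 47, 56, 66, 80, 95, 116, 137, 145, 158, 163]

Fragments:
  [0,5): 5 bp
  [5,16): 11 bp
  [16,24): 8 bp
  [24,34): 10 bp
  [34,41): 7 bp
  [41,47): 6 bp
  [47,56): 9 bp
  [56,66): 10 bp
  [66,80): 14 bp
  [80,95): 15 bp
  [95,116): 21 bp
  [116,137): 21 bp
  [137,145): 8 bp
  [145,158): 13 bp
  [158,163): 5 bp
  [163,170): 7 bp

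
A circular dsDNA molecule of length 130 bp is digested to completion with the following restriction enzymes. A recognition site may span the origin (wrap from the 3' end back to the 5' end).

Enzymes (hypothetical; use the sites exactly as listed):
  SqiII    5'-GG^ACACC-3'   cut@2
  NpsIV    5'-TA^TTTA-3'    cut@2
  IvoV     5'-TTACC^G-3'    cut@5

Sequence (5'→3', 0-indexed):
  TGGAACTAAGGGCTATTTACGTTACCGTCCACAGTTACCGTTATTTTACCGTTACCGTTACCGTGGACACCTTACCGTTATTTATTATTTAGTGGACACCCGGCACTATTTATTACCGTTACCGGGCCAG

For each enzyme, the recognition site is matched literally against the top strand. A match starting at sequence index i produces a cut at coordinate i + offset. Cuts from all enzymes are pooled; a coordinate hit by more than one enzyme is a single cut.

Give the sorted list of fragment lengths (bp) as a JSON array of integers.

[4,4,6,6,6,7,8,9,10,11,11,13,13,22]

Per-enzyme occurrences:
  SqiII GGACACC/2: at [64, 93] ⇒ [66, 95]
  NpsIV TATTTA/2: at [13, 78, 85, 106] ⇒ [15, 80, 87, 108]
  IvoV TTACCG/5: at [21, 34, 45, 51, 57, 71, 112, 118] ⇒ [26, 39, 50, 56, 62, 76, 117, 123]

All cut coordinates (distinct, sorted): [15, 26, 39, 50, 56, 62, 66, 76, 80, 87, 95, 108, 117, 123]

Fragments:
  15→26: 11 bp
  26→39: 13 bp
  39→50: 11 bp
  50→56: 6 bp
  56→62: 6 bp
  62→66: 4 bp
  66→76: 10 bp
  76→80: 4 bp
  80→87: 7 bp
  87→95: 8 bp
  95→108: 13 bp
  108→117: 9 bp
  117→123: 6 bp
  123→15 (wrap): 130-123+15 = 22 bp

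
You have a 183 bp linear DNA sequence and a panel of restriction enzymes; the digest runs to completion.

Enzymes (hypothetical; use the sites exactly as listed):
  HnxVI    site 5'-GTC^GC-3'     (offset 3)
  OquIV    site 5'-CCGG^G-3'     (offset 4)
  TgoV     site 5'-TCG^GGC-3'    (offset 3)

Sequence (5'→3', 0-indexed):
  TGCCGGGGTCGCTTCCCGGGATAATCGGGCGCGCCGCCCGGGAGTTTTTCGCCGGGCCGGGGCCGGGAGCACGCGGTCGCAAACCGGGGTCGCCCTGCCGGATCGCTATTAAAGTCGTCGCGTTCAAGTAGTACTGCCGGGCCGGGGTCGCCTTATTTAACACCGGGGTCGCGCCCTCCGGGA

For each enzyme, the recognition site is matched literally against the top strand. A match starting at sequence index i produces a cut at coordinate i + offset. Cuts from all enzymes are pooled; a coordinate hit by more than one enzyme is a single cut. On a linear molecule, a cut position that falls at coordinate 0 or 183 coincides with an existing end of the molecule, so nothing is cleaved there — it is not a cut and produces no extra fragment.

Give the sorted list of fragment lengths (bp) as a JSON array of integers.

Site scan:
  HnxVI GTCGC/3: at [7, 75, 88, 116, 146, 167] ⇒ [10, 78, 91, 119, 149, 170]
  OquIV CCGGG/4: at [2, 15, 37, 51, 56, 62, 83, 136, 141, 162, 177] ⇒ [6, 19, 41, 55, 60, 66, 87, 140, 145, 166, 181]
  TgoV TCGGGC/3: at [24] ⇒ [27]

Pooled cuts: [6, 10, 19, 27, 41, 55, 60, 66, 78, 87, 91, 119, 140, 145, 149, 166, 170, 181]

Fragments:
  [0,6): 6 bp
  [6,10): 4 bp
  [10,19): 9 bp
  [19,27): 8 bp
  [27,41): 14 bp
  [41,55): 14 bp
  [55,60): 5 bp
  [60,66): 6 bp
  [66,78): 12 bp
  [78,87): 9 bp
  [87,91): 4 bp
  [91,119): 28 bp
  [119,140): 21 bp
  [140,145): 5 bp
  [145,149): 4 bp
  [149,166): 17 bp
  [166,170): 4 bp
  [170,181): 11 bp
  [181,183): 2 bp

[2,4,4,4,4,5,5,6,6,8,9,9,11,12,14,14,17,21,28]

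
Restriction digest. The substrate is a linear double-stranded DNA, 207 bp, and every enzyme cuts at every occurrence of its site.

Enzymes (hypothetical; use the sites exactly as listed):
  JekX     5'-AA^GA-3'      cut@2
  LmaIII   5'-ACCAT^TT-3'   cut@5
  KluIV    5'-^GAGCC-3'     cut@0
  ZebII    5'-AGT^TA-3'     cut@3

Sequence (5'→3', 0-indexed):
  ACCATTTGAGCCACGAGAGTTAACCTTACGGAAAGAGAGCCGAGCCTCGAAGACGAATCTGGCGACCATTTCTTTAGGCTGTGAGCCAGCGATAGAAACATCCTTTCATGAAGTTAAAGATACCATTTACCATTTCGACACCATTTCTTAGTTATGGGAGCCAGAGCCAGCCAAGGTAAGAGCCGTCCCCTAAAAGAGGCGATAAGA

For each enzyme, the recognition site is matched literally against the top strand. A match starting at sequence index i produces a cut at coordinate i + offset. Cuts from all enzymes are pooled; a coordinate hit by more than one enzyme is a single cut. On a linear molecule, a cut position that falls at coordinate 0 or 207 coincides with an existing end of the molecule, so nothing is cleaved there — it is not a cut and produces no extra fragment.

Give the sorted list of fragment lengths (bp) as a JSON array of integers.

Per-enzyme occurrences:
  JekX (AAGA, off=2): starts [32, 49, 116, 177, 193, 203] → cuts [34, 51, 118, 179, 195, 205]
  LmaIII (ACCATTT, off=5): starts [0, 64, 121, 128, 139] → cuts [5, 69, 126, 133, 144]
  KluIV (GAGCC, off=0): starts [7, 36, 41, 82, 157, 163, 179] → cuts [7, 36, 41, 82, 157, 163, 179]
  ZebII (AGTTA, off=3): starts [17, 111, 149] → cuts [20, 114, 152]

Pooled cuts: [5, 7, 20, 34, 36, 41, 51, 69, 82, 114, 118, 126, 133, 144, 152, 157, 163, 179, 195, 205]

Fragment lengths:
  [0,5): 5 bp
  [5,7): 2 bp
  [7,20): 13 bp
  [20,34): 14 bp
  [34,36): 2 bp
  [36,41): 5 bp
  [41,51): 10 bp
  [51,69): 18 bp
  [69,82): 13 bp
  [82,114): 32 bp
  [114,118): 4 bp
  [118,126): 8 bp
  [126,133): 7 bp
  [133,144): 11 bp
  [144,152): 8 bp
  [152,157): 5 bp
  [157,163): 6 bp
  [163,179): 16 bp
  [179,195): 16 bp
  [195,205): 10 bp
  [205,207): 2 bp

[2,2,2,4,5,5,5,6,7,8,8,10,10,11,13,13,14,16,16,18,32]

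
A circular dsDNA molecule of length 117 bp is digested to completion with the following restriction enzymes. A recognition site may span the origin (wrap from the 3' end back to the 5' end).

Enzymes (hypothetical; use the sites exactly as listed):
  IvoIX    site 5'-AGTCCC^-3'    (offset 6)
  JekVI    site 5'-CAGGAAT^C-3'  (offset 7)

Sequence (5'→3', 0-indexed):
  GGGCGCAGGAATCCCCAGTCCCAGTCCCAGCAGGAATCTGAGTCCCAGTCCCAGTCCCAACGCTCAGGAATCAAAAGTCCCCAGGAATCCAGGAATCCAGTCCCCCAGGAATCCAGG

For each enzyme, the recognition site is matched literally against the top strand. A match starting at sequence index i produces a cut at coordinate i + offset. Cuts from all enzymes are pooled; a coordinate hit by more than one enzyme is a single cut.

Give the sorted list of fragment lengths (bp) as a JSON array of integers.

Scan for sites:
  IvoIX (AGTCCC, off=6): starts [16, 22, 40, 46, 52, 75, 98] → cuts [22, 28, 46, 52, 58, 81, 104]
  JekVI (CAGGAATC, off=7): starts [5, 30, 64, 81, 89, 105] → cuts [12, 37, 71, 88, 96, 112]

All cut coordinates (distinct, sorted): [12, 22, 28, 37, 46, 52, 58, 71, 81, 88, 96, 104, 112]

Fragment lengths:
  12→22: 10 bp
  22→28: 6 bp
  28→37: 9 bp
  37→46: 9 bp
  46→52: 6 bp
  52→58: 6 bp
  58→71: 13 bp
  71→81: 10 bp
  81→88: 7 bp
  88→96: 8 bp
  96→104: 8 bp
  104→112: 8 bp
  112→12 (wrap): 117-112+12 = 17 bp

[6,6,6,7,8,8,8,9,9,10,10,13,17]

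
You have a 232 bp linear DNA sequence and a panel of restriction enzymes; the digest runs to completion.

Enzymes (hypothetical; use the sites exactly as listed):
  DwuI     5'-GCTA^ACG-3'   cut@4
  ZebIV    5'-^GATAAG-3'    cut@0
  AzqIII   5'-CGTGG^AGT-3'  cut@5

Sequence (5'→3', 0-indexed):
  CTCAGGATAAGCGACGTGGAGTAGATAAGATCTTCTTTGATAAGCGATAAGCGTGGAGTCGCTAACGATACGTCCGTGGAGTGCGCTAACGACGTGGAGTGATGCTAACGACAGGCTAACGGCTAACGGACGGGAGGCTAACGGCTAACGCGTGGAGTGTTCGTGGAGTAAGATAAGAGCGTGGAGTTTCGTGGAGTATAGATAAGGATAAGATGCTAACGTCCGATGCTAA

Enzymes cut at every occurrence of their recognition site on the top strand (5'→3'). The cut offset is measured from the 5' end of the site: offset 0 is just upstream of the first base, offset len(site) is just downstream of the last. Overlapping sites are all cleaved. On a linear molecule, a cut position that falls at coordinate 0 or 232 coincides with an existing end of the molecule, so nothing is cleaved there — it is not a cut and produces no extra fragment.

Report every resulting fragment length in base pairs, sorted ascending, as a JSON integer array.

[4,5,5,6,6,7,7,7,8,8,9,9,10,10,11,11,11,12,13,14,14,15,15,15]

Per-enzyme occurrences:
  DwuI (GCTAACG, off=4): starts [60, 84, 103, 114, 121, 136, 143, 214] → cuts [64, 88, 107, 118, 125, 140, 147, 218]
  ZebIV (GATAAG, off=0): starts [5, 23, 38, 45, 171, 200, 206] → cuts [5, 23, 38, 45, 171, 200, 206]
  AzqIII (CGTGGAGT, off=5): starts [14, 51, 74, 92, 150, 161, 179, 189] → cuts [19, 56, 79, 97, 155, 166, 184, 194]

All cut coordinates (distinct, sorted): [5, 19, 23, 38, 45, 56, 64, 79, 88, 97, 107, 118, 125, 140, 147, 155, 166, 171, 184, 194, 200, 206, 218]

Fragment lengths:
  [0,5): 5 bp
  [5,19): 14 bp
  [19,23): 4 bp
  [23,38): 15 bp
  [38,45): 7 bp
  [45,56): 11 bp
  [56,64): 8 bp
  [64,79): 15 bp
  [79,88): 9 bp
  [88,97): 9 bp
  [97,107): 10 bp
  [107,118): 11 bp
  [118,125): 7 bp
  [125,140): 15 bp
  [140,147): 7 bp
  [147,155): 8 bp
  [155,166): 11 bp
  [166,171): 5 bp
  [171,184): 13 bp
  [184,194): 10 bp
  [194,200): 6 bp
  [200,206): 6 bp
  [206,218): 12 bp
  [218,232): 14 bp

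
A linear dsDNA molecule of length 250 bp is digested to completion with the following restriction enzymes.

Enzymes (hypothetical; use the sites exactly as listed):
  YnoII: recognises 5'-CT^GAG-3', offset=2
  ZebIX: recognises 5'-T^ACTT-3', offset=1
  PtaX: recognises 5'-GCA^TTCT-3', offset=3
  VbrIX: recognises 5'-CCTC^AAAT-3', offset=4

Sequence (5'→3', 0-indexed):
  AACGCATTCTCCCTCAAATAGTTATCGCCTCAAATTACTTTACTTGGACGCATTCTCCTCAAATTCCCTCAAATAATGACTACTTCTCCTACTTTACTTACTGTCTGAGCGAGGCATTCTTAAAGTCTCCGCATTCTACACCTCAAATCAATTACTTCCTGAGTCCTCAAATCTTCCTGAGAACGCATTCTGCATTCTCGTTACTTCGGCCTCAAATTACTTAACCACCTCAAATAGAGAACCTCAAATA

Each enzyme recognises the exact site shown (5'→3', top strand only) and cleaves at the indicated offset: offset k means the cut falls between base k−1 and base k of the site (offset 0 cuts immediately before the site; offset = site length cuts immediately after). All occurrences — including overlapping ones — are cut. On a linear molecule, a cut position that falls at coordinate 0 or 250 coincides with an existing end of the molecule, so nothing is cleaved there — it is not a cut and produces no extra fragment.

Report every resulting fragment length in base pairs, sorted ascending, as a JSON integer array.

[5,5,5,5,5,6,7,7,8,8,8,9,9,9,9,10,10,10,11,11,11,11,11,13,14,16,17]

Per-enzyme occurrences:
  YnoII CTGAG/2: at [104, 158, 176] ⇒ [106, 160, 178]
  ZebIX TACTT/1: at [35, 40, 80, 89, 94, 152, 201, 217] ⇒ [36, 41, 81, 90, 95, 153, 202, 218]
  PtaX GCATTCT/3: at [3, 49, 113, 130, 184, 191] ⇒ [6, 52, 116, 133, 187, 194]
  VbrIX CCTCAAAT/4: at [11, 27, 56, 66, 140, 164, 209, 227, 241] ⇒ [15, 31, 60, 70, 144, 168, 213, 231, 245]

All cut coordinates (distinct, sorted): [6, 15, 31, 36, 41, 52, 60, 70, 81, 90, 95, 106, 116, 133, 144, 153, 160, 168, 178, 187, 194, 202, 213, 218, 231, 245]

Fragment lengths:
  [0,6): 6 bp
  [6,15): 9 bp
  [15,31): 16 bp
  [31,36): 5 bp
  [36,41): 5 bp
  [41,52): 11 bp
  [52,60): 8 bp
  [60,70): 10 bp
  [70,81): 11 bp
  [81,90): 9 bp
  [90,95): 5 bp
  [95,106): 11 bp
  [106,116): 10 bp
  [116,133): 17 bp
  [133,144): 11 bp
  [144,153): 9 bp
  [153,160): 7 bp
  [160,168): 8 bp
  [168,178): 10 bp
  [178,187): 9 bp
  [187,194): 7 bp
  [194,202): 8 bp
  [202,213): 11 bp
  [213,218): 5 bp
  [218,231): 13 bp
  [231,245): 14 bp
  [245,250): 5 bp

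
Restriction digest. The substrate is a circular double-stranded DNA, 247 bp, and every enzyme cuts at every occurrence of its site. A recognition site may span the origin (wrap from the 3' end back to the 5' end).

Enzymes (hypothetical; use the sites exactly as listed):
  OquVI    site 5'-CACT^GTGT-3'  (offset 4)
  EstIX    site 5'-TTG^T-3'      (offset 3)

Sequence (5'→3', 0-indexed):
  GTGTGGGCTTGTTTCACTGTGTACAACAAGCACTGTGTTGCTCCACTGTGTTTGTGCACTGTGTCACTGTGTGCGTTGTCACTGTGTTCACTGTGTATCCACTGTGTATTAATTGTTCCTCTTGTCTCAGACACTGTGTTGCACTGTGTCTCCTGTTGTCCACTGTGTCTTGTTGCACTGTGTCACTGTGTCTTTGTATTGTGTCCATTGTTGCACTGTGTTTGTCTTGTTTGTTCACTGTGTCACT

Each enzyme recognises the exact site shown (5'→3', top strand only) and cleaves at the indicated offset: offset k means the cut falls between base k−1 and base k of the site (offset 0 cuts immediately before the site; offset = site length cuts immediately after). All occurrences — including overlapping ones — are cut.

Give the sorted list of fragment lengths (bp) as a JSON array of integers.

Per-enzyme occurrences:
  OquVI CACTGTGT/4: at [14, 30, 43, 56, 64, 79, 88, 99, 131, 141, 160, 175, 183, 213, 235, 243] ⇒ [0, 18, 34, 47, 60, 68, 83, 92, 103, 135, 145, 164, 179, 187, 217, 239]
  EstIX TTGT/3: at [8, 51, 75, 112, 121, 155, 169, 193, 198, 207, 221, 226, 230] ⇒ [11, 54, 78, 115, 124, 158, 172, 196, 201, 210, 224, 229, 233]

All cut coordinates (distinct, sorted): [0, 11, 18, 34, 47, 54, 60, 68, 78, 83, 92, 103, 115, 124, 135, 145, 158, 164, 172, 179, 187, 196, 201, 210, 217, 224, 229, 233, 239]

Fragments:
  0→11: 11 bp
  11→18: 7 bp
  18→34: 16 bp
  34→47: 13 bp
  47→54: 7 bp
  54→60: 6 bp
  60→68: 8 bp
  68→78: 10 bp
  78→83: 5 bp
  83→92: 9 bp
  92→103: 11 bp
  103→115: 12 bp
  115→124: 9 bp
  124→135: 11 bp
  135→145: 10 bp
  145→158: 13 bp
  158→164: 6 bp
  164→172: 8 bp
  172→179: 7 bp
  179→187: 8 bp
  187→196: 9 bp
  196→201: 5 bp
  201→210: 9 bp
  210→217: 7 bp
  217→224: 7 bp
  224→229: 5 bp
  229→233: 4 bp
  233→239: 6 bp
  239→0 (wrap): 247-239+0 = 8 bp

[4,5,5,5,6,6,6,7,7,7,7,7,8,8,8,8,9,9,9,9,10,10,11,11,11,12,13,13,16]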